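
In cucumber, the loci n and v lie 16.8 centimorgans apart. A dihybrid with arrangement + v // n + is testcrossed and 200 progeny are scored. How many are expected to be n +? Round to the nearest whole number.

A map distance of 16.8 centimorgans corresponds to a recombination frequency of 0.168.
The F1 is + v / n +, so n + is a parental gamete class with expected frequency (1 − r)/2 = 0.832/2 = 0.4160.
Expected number = 0.4160 × 200 = 83.20 ≈ 83.

83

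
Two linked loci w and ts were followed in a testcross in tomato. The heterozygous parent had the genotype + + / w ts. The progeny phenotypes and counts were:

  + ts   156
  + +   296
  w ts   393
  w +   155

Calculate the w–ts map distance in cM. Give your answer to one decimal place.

The recombinant classes are + ts and w +: 156 + 155 = 311.
Recombination frequency = 311/1000 = 0.3110 ≈ 31.1%, i.e. 31.1 cM.

31.1 cM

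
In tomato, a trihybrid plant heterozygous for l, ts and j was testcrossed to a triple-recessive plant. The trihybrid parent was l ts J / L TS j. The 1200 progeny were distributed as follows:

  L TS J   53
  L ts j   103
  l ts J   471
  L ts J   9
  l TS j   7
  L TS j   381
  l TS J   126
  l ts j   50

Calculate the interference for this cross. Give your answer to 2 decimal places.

The two rarest classes, L ts J and l TS j, are the double crossovers. Comparing them with the parentals, only the l allele has switched, so l is the middle locus and the order is j – l – ts.
j–l: (103 + 16)/1200 = 0.0992; l–ts: (229 + 16)/1200 = 0.2042.
Expected DCO frequency = 0.0992 × 0.2042 ≈ 0.02026; observed = 16/1200 ≈ 0.01333.
Coefficient of coincidence = 0.01333/0.02026 ≈ 0.66; interference = 1 − 0.66 = 0.34.

0.34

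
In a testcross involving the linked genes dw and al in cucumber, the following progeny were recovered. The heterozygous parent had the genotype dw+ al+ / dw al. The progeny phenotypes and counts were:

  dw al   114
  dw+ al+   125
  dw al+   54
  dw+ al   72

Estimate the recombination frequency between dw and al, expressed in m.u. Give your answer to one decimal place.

34.5 m.u.

The recombinant classes are dw+ al and dw al+: 72 + 54 = 126.
Recombination frequency = 126/365 = 0.3452 ≈ 34.5%, i.e. 34.5 m.u.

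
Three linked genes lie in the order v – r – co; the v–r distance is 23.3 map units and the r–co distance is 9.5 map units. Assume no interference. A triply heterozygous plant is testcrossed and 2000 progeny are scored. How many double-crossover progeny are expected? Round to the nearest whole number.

Map distances give recombination frequencies of 0.233 and 0.095 for the two intervals.
With no interference, expected double-crossover frequency = 0.233 × 0.095 = 0.02214.
Expected number = 0.02214 × 2000 = 44.27 ≈ 44.

44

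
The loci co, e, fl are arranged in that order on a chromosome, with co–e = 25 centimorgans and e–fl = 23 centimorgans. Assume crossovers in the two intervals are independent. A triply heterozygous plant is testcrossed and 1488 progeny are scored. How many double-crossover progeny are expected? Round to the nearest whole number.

Map distances give recombination frequencies of 0.250 and 0.230 for the two intervals.
With no interference, expected double-crossover frequency = 0.250 × 0.230 = 0.05750.
Expected number = 0.05750 × 1488 = 85.56 ≈ 86.

86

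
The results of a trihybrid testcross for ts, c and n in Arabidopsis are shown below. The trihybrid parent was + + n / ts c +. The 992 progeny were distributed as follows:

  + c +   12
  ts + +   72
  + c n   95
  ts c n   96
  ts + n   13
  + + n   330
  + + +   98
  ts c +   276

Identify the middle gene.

The two rarest classes, ts + n and + c +, are the double crossovers. Comparing them with the parentals, only the ts allele has switched, so ts is the middle locus and the order is n – ts – c.

ts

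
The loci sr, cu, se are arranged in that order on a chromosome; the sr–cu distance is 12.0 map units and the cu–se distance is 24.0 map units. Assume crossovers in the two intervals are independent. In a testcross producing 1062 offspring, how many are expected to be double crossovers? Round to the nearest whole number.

Map distances give recombination frequencies of 0.120 and 0.240 for the two intervals.
With no interference, expected double-crossover frequency = 0.120 × 0.240 = 0.02880.
Expected number = 0.02880 × 1062 = 30.59 ≈ 31.

31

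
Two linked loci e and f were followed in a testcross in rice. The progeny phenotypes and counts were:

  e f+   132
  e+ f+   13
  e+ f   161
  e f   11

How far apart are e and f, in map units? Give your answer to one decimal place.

7.6 map units

The two most frequent classes, e+ f (161) and e f+ (132), are the parental types, so the F1 was e+ f / e f+.
The recombinant classes are e+ f+ and e f: 13 + 11 = 24.
Recombination frequency = 24/317 = 0.0757 ≈ 7.6%, i.e. 7.6 map units.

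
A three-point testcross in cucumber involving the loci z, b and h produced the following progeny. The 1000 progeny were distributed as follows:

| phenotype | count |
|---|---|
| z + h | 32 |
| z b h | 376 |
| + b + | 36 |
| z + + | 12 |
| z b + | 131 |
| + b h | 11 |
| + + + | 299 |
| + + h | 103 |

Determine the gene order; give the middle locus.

z

The two most frequent reciprocal classes, + + + and z b h, are the parental types, so the F1 was + + + / z b h.
The two rarest classes, z + + and + b h, are the double crossovers. Comparing them with the parentals, only the z allele has switched, so z is the middle locus and the order is h – z – b.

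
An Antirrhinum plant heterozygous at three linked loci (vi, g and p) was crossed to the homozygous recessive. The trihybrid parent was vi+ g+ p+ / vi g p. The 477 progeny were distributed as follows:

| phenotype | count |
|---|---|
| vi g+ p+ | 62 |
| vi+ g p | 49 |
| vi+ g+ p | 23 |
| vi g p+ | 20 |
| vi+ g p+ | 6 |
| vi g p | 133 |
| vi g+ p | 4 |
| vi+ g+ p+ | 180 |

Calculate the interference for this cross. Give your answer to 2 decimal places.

The two rarest classes, vi+ g p+ and vi g+ p, are the double crossovers. Comparing them with the parentals, only the g allele has switched, so g is the middle locus and the order is vi – g – p.
vi–g: (111 + 10)/477 = 0.2537; g–p: (43 + 10)/477 = 0.1111.
Expected DCO frequency = 0.2537 × 0.1111 ≈ 0.02819; observed = 10/477 ≈ 0.02096.
Coefficient of coincidence = 0.02096/0.02819 ≈ 0.74; interference = 1 − 0.74 = 0.26.

0.26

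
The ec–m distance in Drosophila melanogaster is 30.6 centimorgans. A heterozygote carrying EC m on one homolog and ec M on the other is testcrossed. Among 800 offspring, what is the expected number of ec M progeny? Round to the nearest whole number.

A map distance of 30.6 centimorgans corresponds to a recombination frequency of 0.306.
The F1 is EC m / ec M, so ec M is a parental gamete class with expected frequency (1 − r)/2 = 0.694/2 = 0.3470.
Expected number = 0.3470 × 800 = 277.60 ≈ 278.

278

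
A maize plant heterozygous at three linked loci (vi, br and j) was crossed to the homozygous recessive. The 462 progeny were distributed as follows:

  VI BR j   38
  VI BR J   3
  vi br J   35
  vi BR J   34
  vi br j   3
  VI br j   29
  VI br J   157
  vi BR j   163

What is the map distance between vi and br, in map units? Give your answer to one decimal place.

The two most frequent reciprocal classes, VI br J and vi BR j, are the parental types, so the F1 was VI br J / vi BR j.
The two rarest classes, VI BR J and vi br j, are the double crossovers. Comparing them with the parentals, only the br allele has switched, so br is the middle locus and the order is vi – br – j.
Crossovers in the vi–br interval produce the single-crossover classes vi br J and VI BR j (35 + 38 = 73) plus the double crossovers (6).
RF(vi–br) = (73 + 6) / 462 = 79/462 = 0.1710 → 17.1 map units.

17.1 map units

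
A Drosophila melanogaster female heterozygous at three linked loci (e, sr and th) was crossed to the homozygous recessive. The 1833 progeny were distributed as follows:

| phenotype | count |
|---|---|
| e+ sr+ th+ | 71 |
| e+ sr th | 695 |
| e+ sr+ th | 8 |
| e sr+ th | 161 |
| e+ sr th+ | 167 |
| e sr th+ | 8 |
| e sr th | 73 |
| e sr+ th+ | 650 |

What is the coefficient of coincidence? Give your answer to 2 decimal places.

The two most frequent reciprocal classes, e sr+ th+ and e+ sr th, are the parental types, so the F1 was e sr+ th+ / e+ sr th.
The two rarest classes, e sr th+ and e+ sr+ th, are the double crossovers. Comparing them with the parentals, only the sr allele has switched, so sr is the middle locus and the order is th – sr – e.
th–sr: (328 + 16)/1833 = 0.1877; sr–e: (144 + 16)/1833 = 0.0873.
Expected DCO frequency = 0.1877 × 0.0873 ≈ 0.01639; observed = 16/1833 ≈ 0.00873.
Coefficient of coincidence = 0.00873/0.01639 ≈ 0.53.

0.53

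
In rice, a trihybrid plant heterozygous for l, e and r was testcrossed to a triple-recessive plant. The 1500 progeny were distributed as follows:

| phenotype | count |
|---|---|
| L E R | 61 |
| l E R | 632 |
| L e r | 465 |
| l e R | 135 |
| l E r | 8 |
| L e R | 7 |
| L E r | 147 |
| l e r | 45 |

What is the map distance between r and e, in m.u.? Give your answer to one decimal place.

The two most frequent reciprocal classes, L e r and l E R, are the parental types, so the F1 was L e r / l E R.
The two rarest classes, L e R and l E r, are the double crossovers. Comparing them with the parentals, only the r allele has switched, so r is the middle locus and the order is e – r – l.
Crossovers in the e–r interval produce the single-crossover classes L E r and l e R (147 + 135 = 282) plus the double crossovers (15).
RF(e–r) = (282 + 15) / 1500 = 297/1500 = 0.1980 → 19.8 m.u.

19.8 m.u.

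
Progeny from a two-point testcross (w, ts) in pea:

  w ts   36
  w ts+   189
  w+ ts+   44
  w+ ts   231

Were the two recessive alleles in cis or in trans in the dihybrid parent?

The two most frequent classes are w+ ts (231) and w ts+ (189); these are the parental (non-recombinant) types.
So the F1 carried w+ ts on one chromosome and w ts+ on the other — the recessive alleles are on opposite chromosomes (trans / repulsion).

trans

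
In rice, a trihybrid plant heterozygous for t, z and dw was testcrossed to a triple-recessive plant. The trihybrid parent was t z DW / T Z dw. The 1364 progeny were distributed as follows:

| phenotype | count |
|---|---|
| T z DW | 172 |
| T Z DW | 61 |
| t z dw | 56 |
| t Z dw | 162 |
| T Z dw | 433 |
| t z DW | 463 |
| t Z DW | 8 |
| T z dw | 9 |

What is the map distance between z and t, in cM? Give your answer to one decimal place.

25.7 cM

The two rarest classes, t Z DW and T z dw, are the double crossovers. Comparing them with the parentals, only the z allele has switched, so z is the middle locus and the order is dw – z – t.
Crossovers in the z–t interval produce the single-crossover classes T z DW and t Z dw (172 + 162 = 334) plus the double crossovers (17).
RF(z–t) = (334 + 17) / 1364 = 351/1364 = 0.2573 → 25.7 cM.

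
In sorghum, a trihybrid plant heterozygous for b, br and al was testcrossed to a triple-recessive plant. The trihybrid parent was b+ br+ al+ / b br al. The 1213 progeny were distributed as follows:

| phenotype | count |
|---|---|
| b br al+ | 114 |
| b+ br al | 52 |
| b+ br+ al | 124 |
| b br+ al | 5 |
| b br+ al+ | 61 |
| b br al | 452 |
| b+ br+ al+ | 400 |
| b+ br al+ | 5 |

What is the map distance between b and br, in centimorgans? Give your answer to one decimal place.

The two rarest classes, b+ br al+ and b br+ al, are the double crossovers. Comparing them with the parentals, only the br allele has switched, so br is the middle locus and the order is al – br – b.
Crossovers in the br–b interval produce the single-crossover classes b br+ al+ and b+ br al (61 + 52 = 113) plus the double crossovers (10).
RF(br–b) = (113 + 10) / 1213 = 123/1213 = 0.1014 → 10.1 centimorgans.

10.1 centimorgans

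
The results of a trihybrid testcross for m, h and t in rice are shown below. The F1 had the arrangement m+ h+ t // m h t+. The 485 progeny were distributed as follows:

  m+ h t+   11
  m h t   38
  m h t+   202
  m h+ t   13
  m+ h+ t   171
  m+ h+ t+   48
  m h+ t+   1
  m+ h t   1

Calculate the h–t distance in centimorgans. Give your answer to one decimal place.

The two rarest classes, m+ h t and m h+ t+, are the double crossovers. Comparing them with the parentals, only the h allele has switched, so h is the middle locus and the order is m – h – t.
Crossovers in the h–t interval produce the single-crossover classes m+ h+ t+ and m h t (48 + 38 = 86) plus the double crossovers (2).
RF(h–t) = (86 + 2) / 485 = 88/485 = 0.1814 → 18.1 centimorgans.

18.1 centimorgans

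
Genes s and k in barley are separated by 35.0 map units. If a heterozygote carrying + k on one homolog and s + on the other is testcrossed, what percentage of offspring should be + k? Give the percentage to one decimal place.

32.5%

A map distance of 35.0 map units corresponds to a recombination frequency of 0.350.
The F1 is + k / s +, so + k is a parental gamete class with expected frequency (1 − r)/2 = 0.650/2 = 0.3250.
That is 0.3250 = 32.5% of the progeny.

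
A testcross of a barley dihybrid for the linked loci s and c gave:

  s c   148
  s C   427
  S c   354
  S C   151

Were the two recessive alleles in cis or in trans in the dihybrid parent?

The two most frequent classes are S c (354) and s C (427); these are the parental (non-recombinant) types.
So the F1 carried S c on one chromosome and s C on the other — the recessive alleles are on opposite chromosomes (trans / repulsion).

trans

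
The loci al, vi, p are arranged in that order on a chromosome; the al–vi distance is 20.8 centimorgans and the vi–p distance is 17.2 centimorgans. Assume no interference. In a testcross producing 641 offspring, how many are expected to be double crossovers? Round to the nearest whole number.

23

Map distances give recombination frequencies of 0.208 and 0.172 for the two intervals.
With no interference, expected double-crossover frequency = 0.208 × 0.172 = 0.03578.
Expected number = 0.03578 × 641 = 22.93 ≈ 23.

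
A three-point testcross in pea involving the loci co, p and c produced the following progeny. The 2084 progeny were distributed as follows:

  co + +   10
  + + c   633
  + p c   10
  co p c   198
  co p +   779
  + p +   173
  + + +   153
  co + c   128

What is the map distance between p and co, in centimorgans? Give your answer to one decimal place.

The two most frequent reciprocal classes, co p + and + + c, are the parental types, so the F1 was co p + / + + c.
The two rarest classes, co + + and + p c, are the double crossovers. Comparing them with the parentals, only the p allele has switched, so p is the middle locus and the order is co – p – c.
Crossovers in the co–p interval produce the single-crossover classes + p + and co + c (173 + 128 = 301) plus the double crossovers (20).
RF(co–p) = (301 + 20) / 2084 = 321/2084 = 0.1540 → 15.4 centimorgans.

15.4 centimorgans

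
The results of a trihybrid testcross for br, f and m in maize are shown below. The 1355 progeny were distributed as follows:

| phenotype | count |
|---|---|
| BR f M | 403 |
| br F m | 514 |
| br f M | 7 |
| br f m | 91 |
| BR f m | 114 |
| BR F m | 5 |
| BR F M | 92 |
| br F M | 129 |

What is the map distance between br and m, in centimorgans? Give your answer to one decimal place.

18.8 centimorgans

The two most frequent reciprocal classes, BR f M and br F m, are the parental types, so the F1 was BR f M / br F m.
The two rarest classes, br f M and BR F m, are the double crossovers. Comparing them with the parentals, only the br allele has switched, so br is the middle locus and the order is m – br – f.
Crossovers in the m–br interval produce the single-crossover classes BR f m and br F M (114 + 129 = 243) plus the double crossovers (12).
RF(m–br) = (243 + 12) / 1355 = 255/1355 = 0.1882 → 18.8 centimorgans.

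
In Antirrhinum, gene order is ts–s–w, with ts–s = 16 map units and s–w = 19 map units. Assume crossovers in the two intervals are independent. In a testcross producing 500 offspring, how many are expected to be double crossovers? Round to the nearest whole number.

15

Map distances give recombination frequencies of 0.160 and 0.190 for the two intervals.
With no interference, expected double-crossover frequency = 0.160 × 0.190 = 0.03040.
Expected number = 0.03040 × 500 = 15.20 ≈ 15.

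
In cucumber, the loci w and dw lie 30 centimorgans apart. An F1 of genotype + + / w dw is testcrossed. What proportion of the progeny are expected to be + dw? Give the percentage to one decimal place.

A map distance of 30 centimorgans corresponds to a recombination frequency of 0.300.
The F1 is + + / w dw, so + dw is a recombinant gamete class with expected frequency r/2 = 0.300/2 = 0.1500.
That is 0.1500 = 15.0% of the progeny.

15.0%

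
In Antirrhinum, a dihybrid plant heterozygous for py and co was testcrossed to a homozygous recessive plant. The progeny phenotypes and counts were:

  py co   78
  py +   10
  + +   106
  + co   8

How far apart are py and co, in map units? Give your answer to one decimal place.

The two most frequent classes, + + (106) and py co (78), are the parental types, so the F1 was + + / py co.
The recombinant classes are + co and py +: 8 + 10 = 18.
Recombination frequency = 18/202 = 0.0891 ≈ 8.9%, i.e. 8.9 map units.

8.9 map units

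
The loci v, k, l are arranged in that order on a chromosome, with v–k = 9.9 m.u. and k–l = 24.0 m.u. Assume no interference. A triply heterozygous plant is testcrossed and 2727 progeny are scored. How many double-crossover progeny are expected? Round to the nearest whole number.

Map distances give recombination frequencies of 0.099 and 0.240 for the two intervals.
With no interference, expected double-crossover frequency = 0.099 × 0.240 = 0.02376.
Expected number = 0.02376 × 2727 = 64.79 ≈ 65.

65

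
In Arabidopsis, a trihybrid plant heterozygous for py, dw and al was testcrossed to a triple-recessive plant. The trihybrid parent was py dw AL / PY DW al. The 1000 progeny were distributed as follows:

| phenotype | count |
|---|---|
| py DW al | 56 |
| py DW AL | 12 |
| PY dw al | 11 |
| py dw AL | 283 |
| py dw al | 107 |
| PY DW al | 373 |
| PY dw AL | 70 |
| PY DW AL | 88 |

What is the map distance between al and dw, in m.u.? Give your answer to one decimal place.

The two rarest classes, py DW AL and PY dw al, are the double crossovers. Comparing them with the parentals, only the dw allele has switched, so dw is the middle locus and the order is py – dw – al.
Crossovers in the dw–al interval produce the single-crossover classes py dw al and PY DW AL (107 + 88 = 195) plus the double crossovers (23).
RF(dw–al) = (195 + 23) / 1000 = 218/1000 = 0.2180 → 21.8 m.u.

21.8 m.u.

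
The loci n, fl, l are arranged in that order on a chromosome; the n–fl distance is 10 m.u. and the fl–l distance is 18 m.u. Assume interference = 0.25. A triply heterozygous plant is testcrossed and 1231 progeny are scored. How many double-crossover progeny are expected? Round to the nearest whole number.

Map distances give recombination frequencies of 0.100 and 0.180 for the two intervals.
With interference 0.25 (so coincidence = 0.75), expected double-crossover frequency = 0.100 × 0.180 × 0.75 = 0.01350.
Expected number = 0.01350 × 1231 = 16.62 ≈ 17.

17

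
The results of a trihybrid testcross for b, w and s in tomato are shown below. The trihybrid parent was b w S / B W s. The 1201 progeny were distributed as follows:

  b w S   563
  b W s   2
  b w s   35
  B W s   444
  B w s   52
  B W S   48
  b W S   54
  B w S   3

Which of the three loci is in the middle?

b

The two rarest classes, B w S and b W s, are the double crossovers. Comparing them with the parentals, only the b allele has switched, so b is the middle locus and the order is s – b – w.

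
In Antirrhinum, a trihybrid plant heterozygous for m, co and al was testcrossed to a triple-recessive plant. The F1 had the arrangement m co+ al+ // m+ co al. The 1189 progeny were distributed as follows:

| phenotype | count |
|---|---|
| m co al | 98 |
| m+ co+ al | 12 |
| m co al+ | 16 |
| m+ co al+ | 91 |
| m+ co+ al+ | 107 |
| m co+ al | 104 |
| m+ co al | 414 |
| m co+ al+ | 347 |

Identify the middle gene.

The two rarest classes, m co al+ and m+ co+ al, are the double crossovers. Comparing them with the parentals, only the co allele has switched, so co is the middle locus and the order is al – co – m.

co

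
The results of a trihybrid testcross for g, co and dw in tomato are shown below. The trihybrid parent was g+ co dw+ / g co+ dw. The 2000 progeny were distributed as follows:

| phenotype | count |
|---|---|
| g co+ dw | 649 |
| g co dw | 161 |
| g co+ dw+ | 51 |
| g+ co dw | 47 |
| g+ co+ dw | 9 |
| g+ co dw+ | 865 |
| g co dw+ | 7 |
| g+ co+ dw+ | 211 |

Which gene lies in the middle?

The two rarest classes, g co dw+ and g+ co+ dw, are the double crossovers. Comparing them with the parentals, only the g allele has switched, so g is the middle locus and the order is co – g – dw.

g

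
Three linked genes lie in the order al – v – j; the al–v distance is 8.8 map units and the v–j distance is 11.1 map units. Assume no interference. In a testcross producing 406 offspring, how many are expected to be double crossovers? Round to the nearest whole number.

4

Map distances give recombination frequencies of 0.088 and 0.111 for the two intervals.
With no interference, expected double-crossover frequency = 0.088 × 0.111 = 0.00977.
Expected number = 0.00977 × 406 = 3.97 ≈ 4.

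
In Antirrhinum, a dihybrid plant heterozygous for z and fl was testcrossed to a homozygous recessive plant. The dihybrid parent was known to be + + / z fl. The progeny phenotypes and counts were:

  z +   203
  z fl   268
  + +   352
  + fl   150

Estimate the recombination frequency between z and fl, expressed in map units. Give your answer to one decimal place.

36.3 map units

The recombinant classes are + fl and z +: 150 + 203 = 353.
Recombination frequency = 353/973 = 0.3628 ≈ 36.3%, i.e. 36.3 map units.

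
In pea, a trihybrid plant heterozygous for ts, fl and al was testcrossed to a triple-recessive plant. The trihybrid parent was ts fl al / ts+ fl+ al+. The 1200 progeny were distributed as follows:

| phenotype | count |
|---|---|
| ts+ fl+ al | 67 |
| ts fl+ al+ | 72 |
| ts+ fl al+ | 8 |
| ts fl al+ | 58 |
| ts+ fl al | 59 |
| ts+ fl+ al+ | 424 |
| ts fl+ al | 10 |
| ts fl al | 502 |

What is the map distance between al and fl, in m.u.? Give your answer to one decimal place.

The two rarest classes, ts fl+ al and ts+ fl al+, are the double crossovers. Comparing them with the parentals, only the fl allele has switched, so fl is the middle locus and the order is ts – fl – al.
Crossovers in the fl–al interval produce the single-crossover classes ts fl al+ and ts+ fl+ al (58 + 67 = 125) plus the double crossovers (18).
RF(fl–al) = (125 + 18) / 1200 = 143/1200 = 0.1192 → 11.9 m.u.

11.9 m.u.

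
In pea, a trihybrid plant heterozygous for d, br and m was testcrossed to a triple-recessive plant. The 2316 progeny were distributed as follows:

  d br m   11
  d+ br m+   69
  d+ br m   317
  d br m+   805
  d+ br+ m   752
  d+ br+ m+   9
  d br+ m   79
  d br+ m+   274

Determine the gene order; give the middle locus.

m

The two most frequent reciprocal classes, d br m+ and d+ br+ m, are the parental types, so the F1 was d br m+ / d+ br+ m.
The two rarest classes, d br m and d+ br+ m+, are the double crossovers. Comparing them with the parentals, only the m allele has switched, so m is the middle locus and the order is br – m – d.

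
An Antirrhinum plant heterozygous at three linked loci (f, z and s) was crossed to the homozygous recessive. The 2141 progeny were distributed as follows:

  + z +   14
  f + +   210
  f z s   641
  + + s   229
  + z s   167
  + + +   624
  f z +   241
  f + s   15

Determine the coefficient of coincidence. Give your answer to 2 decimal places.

0.31

The two most frequent reciprocal classes, f z s and + + +, are the parental types, so the F1 was f z s / + + +.
The two rarest classes, f + s and + z +, are the double crossovers. Comparing them with the parentals, only the z allele has switched, so z is the middle locus and the order is s – z – f.
s–z: (470 + 29)/2141 = 0.2331; z–f: (377 + 29)/2141 = 0.1896.
Expected DCO frequency = 0.2331 × 0.1896 ≈ 0.04420; observed = 29/2141 ≈ 0.01355.
Coefficient of coincidence = 0.01355/0.04420 ≈ 0.31.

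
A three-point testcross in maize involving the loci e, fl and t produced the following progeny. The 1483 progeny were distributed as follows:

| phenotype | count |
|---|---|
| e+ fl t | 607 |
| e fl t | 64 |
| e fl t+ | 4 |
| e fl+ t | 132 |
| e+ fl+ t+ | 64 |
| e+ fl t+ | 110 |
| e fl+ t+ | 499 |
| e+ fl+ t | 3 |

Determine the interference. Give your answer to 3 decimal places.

The two most frequent reciprocal classes, e+ fl t and e fl+ t+, are the parental types, so the F1 was e+ fl t / e fl+ t+.
The two rarest classes, e+ fl+ t and e fl t+, are the double crossovers. Comparing them with the parentals, only the fl allele has switched, so fl is the middle locus and the order is t – fl – e.
t–fl: (242 + 7)/1483 = 0.1679; fl–e: (128 + 7)/1483 = 0.0910.
Expected DCO frequency = 0.1679 × 0.0910 ≈ 0.01528; observed = 7/1483 ≈ 0.00472.
Coefficient of coincidence = 0.00472/0.01528 ≈ 0.309; interference = 1 − 0.309 = 0.691.

0.691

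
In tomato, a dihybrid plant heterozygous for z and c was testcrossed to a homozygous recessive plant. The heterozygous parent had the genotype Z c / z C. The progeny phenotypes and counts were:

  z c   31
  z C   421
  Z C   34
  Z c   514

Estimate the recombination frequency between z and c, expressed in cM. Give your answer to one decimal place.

6.5 cM

The recombinant classes are Z C and z c: 34 + 31 = 65.
Recombination frequency = 65/1000 = 0.0650 ≈ 6.5%, i.e. 6.5 cM.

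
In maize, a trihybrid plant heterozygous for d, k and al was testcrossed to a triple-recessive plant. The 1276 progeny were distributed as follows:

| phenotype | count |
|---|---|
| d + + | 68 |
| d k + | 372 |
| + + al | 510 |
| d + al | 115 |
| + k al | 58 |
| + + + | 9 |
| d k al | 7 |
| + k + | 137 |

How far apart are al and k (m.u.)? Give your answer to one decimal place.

The two most frequent reciprocal classes, + + al and d k +, are the parental types, so the F1 was + + al / d k +.
The two rarest classes, + + + and d k al, are the double crossovers. Comparing them with the parentals, only the al allele has switched, so al is the middle locus and the order is d – al – k.
Crossovers in the al–k interval produce the single-crossover classes + k al and d + + (58 + 68 = 126) plus the double crossovers (16).
RF(al–k) = (126 + 16) / 1276 = 142/1276 = 0.1113 → 11.1 m.u.

11.1 m.u.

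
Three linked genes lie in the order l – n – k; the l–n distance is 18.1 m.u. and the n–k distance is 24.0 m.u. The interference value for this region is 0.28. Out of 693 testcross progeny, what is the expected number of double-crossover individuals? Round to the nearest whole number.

Map distances give recombination frequencies of 0.181 and 0.240 for the two intervals.
With interference 0.28 (so coincidence = 0.72), expected double-crossover frequency = 0.181 × 0.240 × 0.72 = 0.03128.
Expected number = 0.03128 × 693 = 21.67 ≈ 22.

22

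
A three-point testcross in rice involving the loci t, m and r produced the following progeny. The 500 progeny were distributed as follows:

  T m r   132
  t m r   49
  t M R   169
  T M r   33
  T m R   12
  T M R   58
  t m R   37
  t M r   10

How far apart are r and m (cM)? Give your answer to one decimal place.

The two most frequent reciprocal classes, T m r and t M R, are the parental types, so the F1 was T m r / t M R.
The two rarest classes, T m R and t M r, are the double crossovers. Comparing them with the parentals, only the r allele has switched, so r is the middle locus and the order is m – r – t.
Crossovers in the m–r interval produce the single-crossover classes T M r and t m R (33 + 37 = 70) plus the double crossovers (22).
RF(m–r) = (70 + 22) / 500 = 92/500 = 0.1840 → 18.4 cM.

18.4 cM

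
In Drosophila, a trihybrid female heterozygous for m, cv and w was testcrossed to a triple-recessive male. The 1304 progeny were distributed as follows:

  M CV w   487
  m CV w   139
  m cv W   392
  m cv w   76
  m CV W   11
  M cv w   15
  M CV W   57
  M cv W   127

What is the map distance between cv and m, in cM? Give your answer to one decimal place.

The two most frequent reciprocal classes, M CV w and m cv W, are the parental types, so the F1 was M CV w / m cv W.
The two rarest classes, M cv w and m CV W, are the double crossovers. Comparing them with the parentals, only the cv allele has switched, so cv is the middle locus and the order is m – cv – w.
Crossovers in the m–cv interval produce the single-crossover classes m CV w and M cv W (139 + 127 = 266) plus the double crossovers (26).
RF(m–cv) = (266 + 26) / 1304 = 292/1304 = 0.2239 → 22.4 cM.

22.4 cM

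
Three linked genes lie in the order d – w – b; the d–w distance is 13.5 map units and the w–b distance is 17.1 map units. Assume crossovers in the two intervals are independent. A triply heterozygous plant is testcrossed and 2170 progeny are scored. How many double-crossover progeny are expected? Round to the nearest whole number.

Map distances give recombination frequencies of 0.135 and 0.171 for the two intervals.
With no interference, expected double-crossover frequency = 0.135 × 0.171 = 0.02309.
Expected number = 0.02309 × 2170 = 50.09 ≈ 50.

50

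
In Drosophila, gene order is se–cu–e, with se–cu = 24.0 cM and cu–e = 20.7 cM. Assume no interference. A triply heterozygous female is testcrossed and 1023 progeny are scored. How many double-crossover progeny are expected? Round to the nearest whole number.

Map distances give recombination frequencies of 0.240 and 0.207 for the two intervals.
With no interference, expected double-crossover frequency = 0.240 × 0.207 = 0.04968.
Expected number = 0.04968 × 1023 = 50.82 ≈ 51.

51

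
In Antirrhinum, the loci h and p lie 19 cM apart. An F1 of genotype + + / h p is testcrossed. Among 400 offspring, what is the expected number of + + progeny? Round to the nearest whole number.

162

A map distance of 19 cM corresponds to a recombination frequency of 0.190.
The F1 is + + / h p, so + + is a parental gamete class with expected frequency (1 − r)/2 = 0.810/2 = 0.4050.
Expected number = 0.4050 × 400 = 162.00 ≈ 162.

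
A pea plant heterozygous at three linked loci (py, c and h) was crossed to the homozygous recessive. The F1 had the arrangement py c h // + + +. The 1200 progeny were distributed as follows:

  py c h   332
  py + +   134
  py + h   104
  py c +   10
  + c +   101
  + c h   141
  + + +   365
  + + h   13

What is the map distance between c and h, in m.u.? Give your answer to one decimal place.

19.0 m.u.

The two rarest classes, py c + and + + h, are the double crossovers. Comparing them with the parentals, only the h allele has switched, so h is the middle locus and the order is c – h – py.
Crossovers in the c–h interval produce the single-crossover classes py + h and + c + (104 + 101 = 205) plus the double crossovers (23).
RF(c–h) = (205 + 23) / 1200 = 228/1200 = 0.1900 → 19.0 m.u.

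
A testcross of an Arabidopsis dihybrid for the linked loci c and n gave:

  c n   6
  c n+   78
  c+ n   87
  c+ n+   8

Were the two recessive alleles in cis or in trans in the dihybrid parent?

The two most frequent classes are c+ n (87) and c n+ (78); these are the parental (non-recombinant) types.
So the F1 carried c+ n on one chromosome and c n+ on the other — the recessive alleles are on opposite chromosomes (trans / repulsion).

trans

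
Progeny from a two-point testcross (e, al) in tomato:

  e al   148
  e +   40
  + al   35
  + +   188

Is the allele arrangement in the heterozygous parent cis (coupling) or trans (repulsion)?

The two most frequent classes are + + (188) and e al (148); these are the parental (non-recombinant) types.
So the F1 carried + + on one chromosome and e al on the other — the recessive alleles are on the same chromosome (cis / coupling).

cis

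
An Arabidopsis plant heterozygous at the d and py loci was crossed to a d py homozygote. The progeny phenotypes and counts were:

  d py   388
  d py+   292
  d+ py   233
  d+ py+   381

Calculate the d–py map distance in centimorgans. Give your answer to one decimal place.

40.6 centimorgans

The two most frequent classes, d+ py+ (381) and d py (388), are the parental types, so the F1 was d+ py+ / d py.
The recombinant classes are d+ py and d py+: 233 + 292 = 525.
Recombination frequency = 525/1294 = 0.4057 ≈ 40.6%, i.e. 40.6 centimorgans.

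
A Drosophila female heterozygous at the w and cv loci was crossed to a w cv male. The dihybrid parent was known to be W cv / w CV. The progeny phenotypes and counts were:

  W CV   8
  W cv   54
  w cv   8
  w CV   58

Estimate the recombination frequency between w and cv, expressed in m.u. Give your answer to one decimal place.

The recombinant classes are W CV and w cv: 8 + 8 = 16.
Recombination frequency = 16/128 = 0.1250 ≈ 12.5%, i.e. 12.5 m.u.

12.5 m.u.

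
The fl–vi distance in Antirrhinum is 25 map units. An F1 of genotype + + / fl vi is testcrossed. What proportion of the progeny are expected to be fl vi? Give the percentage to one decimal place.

37.5%

A map distance of 25 map units corresponds to a recombination frequency of 0.250.
The F1 is + + / fl vi, so fl vi is a parental gamete class with expected frequency (1 − r)/2 = 0.750/2 = 0.3750.
That is 0.3750 = 37.5% of the progeny.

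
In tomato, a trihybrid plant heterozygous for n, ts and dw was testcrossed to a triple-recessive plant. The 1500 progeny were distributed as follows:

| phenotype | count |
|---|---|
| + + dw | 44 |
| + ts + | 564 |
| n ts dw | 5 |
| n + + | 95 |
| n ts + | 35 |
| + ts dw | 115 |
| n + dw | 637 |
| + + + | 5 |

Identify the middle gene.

ts

The two most frequent reciprocal classes, + ts + and n + dw, are the parental types, so the F1 was + ts + / n + dw.
The two rarest classes, + + + and n ts dw, are the double crossovers. Comparing them with the parentals, only the ts allele has switched, so ts is the middle locus and the order is n – ts – dw.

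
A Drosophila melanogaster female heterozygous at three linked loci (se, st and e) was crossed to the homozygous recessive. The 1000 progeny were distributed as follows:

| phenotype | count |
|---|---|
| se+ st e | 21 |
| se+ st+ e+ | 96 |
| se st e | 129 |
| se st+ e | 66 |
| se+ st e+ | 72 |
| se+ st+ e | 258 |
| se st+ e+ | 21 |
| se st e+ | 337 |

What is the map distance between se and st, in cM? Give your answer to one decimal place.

18.0 cM

The two most frequent reciprocal classes, se+ st+ e and se st e+, are the parental types, so the F1 was se+ st+ e / se st e+.
The two rarest classes, se+ st e and se st+ e+, are the double crossovers. Comparing them with the parentals, only the st allele has switched, so st is the middle locus and the order is e – st – se.
Crossovers in the st–se interval produce the single-crossover classes se st+ e and se+ st e+ (66 + 72 = 138) plus the double crossovers (42).
RF(st–se) = (138 + 42) / 1000 = 180/1000 = 0.1800 → 18.0 cM.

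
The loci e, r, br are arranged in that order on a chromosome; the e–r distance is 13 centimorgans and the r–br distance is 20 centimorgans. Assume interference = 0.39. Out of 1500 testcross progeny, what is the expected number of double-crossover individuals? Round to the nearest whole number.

Map distances give recombination frequencies of 0.130 and 0.200 for the two intervals.
With interference 0.39 (so coincidence = 0.61), expected double-crossover frequency = 0.130 × 0.200 × 0.61 = 0.01586.
Expected number = 0.01586 × 1500 = 23.79 ≈ 24.

24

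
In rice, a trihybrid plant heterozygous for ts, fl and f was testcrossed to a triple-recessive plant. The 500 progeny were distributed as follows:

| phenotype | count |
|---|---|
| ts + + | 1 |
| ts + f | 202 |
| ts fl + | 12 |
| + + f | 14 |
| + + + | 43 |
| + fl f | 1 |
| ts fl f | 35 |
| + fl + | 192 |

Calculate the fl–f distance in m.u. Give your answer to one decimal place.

The two most frequent reciprocal classes, ts + f and + fl +, are the parental types, so the F1 was ts + f / + fl +.
The two rarest classes, ts + + and + fl f, are the double crossovers. Comparing them with the parentals, only the f allele has switched, so f is the middle locus and the order is fl – f – ts.
Crossovers in the fl–f interval produce the single-crossover classes ts fl f and + + + (35 + 43 = 78) plus the double crossovers (2).
RF(fl–f) = (78 + 2) / 500 = 80/500 = 0.1600 → 16.0 m.u.

16.0 m.u.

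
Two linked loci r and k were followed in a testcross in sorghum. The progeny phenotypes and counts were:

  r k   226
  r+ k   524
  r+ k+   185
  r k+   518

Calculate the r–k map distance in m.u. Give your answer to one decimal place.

28.3 m.u.

The two most frequent classes, r+ k (524) and r k+ (518), are the parental types, so the F1 was r+ k / r k+.
The recombinant classes are r+ k+ and r k: 185 + 226 = 411.
Recombination frequency = 411/1453 = 0.2829 ≈ 28.3%, i.e. 28.3 m.u.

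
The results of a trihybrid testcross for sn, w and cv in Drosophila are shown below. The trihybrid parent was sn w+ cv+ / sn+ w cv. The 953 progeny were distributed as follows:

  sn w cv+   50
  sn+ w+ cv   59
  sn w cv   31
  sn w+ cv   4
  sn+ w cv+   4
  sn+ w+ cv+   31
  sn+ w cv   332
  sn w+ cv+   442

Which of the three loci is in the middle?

The two rarest classes, sn w+ cv and sn+ w cv+, are the double crossovers. Comparing them with the parentals, only the cv allele has switched, so cv is the middle locus and the order is sn – cv – w.

cv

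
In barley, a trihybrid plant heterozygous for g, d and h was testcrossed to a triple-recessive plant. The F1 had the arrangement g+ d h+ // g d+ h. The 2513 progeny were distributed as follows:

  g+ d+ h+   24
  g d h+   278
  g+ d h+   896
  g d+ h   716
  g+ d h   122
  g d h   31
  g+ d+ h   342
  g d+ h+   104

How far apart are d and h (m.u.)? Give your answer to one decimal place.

11.2 m.u.

The two rarest classes, g+ d+ h+ and g d h, are the double crossovers. Comparing them with the parentals, only the d allele has switched, so d is the middle locus and the order is g – d – h.
Crossovers in the d–h interval produce the single-crossover classes g+ d h and g d+ h+ (122 + 104 = 226) plus the double crossovers (55).
RF(d–h) = (226 + 55) / 2513 = 281/2513 = 0.1118 → 11.2 m.u.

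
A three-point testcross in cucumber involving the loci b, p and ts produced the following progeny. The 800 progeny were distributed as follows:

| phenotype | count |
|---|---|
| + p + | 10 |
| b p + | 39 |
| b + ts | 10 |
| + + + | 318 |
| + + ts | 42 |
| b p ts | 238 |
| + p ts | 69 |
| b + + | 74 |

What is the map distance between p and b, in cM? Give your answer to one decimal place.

The two most frequent reciprocal classes, b p ts and + + +, are the parental types, so the F1 was b p ts / + + +.
The two rarest classes, b + ts and + p +, are the double crossovers. Comparing them with the parentals, only the p allele has switched, so p is the middle locus and the order is b – p – ts.
Crossovers in the b–p interval produce the single-crossover classes + p ts and b + + (69 + 74 = 143) plus the double crossovers (20).
RF(b–p) = (143 + 20) / 800 = 163/800 = 0.2037 → 20.4 cM.

20.4 cM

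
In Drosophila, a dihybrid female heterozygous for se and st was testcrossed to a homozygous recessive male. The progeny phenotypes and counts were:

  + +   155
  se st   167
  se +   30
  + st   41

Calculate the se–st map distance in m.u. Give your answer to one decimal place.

The two most frequent classes, + + (155) and se st (167), are the parental types, so the F1 was + + / se st.
The recombinant classes are + st and se +: 41 + 30 = 71.
Recombination frequency = 71/393 = 0.1807 ≈ 18.1%, i.e. 18.1 m.u.

18.1 m.u.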